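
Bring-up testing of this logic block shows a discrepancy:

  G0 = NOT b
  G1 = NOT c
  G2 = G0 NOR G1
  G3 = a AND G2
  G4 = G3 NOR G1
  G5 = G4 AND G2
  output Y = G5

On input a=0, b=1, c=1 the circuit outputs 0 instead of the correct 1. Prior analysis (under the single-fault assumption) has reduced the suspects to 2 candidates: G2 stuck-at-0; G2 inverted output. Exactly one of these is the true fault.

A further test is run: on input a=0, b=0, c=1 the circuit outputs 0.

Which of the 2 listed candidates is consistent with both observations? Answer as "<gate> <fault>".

G2 stuck-at-0

Evaluate each candidate on input a=0, b=0, c=1:
  G2 stuck-at-0: G0=1, G1=0, G2=0 [stuck-at-0], G3=0, G4=1, G5=0 → 0 — matches
  G2 inverted output: G0=1, G1=0, G2=1 [inverted output], G3=0, G4=1, G5=1 → 1 — eliminated
Only G2 stuck-at-0 reproduces the observed 0.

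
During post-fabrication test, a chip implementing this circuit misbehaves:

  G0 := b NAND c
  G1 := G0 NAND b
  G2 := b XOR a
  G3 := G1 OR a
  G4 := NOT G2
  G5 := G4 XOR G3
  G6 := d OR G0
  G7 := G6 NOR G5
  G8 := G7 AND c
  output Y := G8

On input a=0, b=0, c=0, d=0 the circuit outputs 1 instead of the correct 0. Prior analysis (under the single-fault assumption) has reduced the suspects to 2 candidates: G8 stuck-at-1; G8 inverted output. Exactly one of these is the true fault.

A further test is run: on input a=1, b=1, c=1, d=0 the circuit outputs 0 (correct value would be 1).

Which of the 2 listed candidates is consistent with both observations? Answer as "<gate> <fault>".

G8 inverted output

Evaluate each candidate on input a=1, b=1, c=1, d=0:
  G8 stuck-at-1: G0=0, G1=1, G2=0, G3=1, G4=1, G5=0, G6=0, G7=1, G8=1 [stuck-at-1] → 1 — eliminated
  G8 inverted output: G0=0, G1=1, G2=0, G3=1, G4=1, G5=0, G6=0, G7=1, G8=0 [inverted output] → 0 — matches
Only G8 inverted output reproduces the observed 0.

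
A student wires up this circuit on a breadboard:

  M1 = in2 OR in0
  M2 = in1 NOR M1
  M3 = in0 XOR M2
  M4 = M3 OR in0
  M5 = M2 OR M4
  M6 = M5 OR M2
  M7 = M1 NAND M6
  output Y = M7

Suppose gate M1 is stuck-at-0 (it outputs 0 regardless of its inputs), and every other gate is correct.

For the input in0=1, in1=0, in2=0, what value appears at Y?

Propagate with M1 forced: M1=0 [stuck-at-0], M2=1, M3=0, M4=1, M5=1, M6=1, M7=1.
So Y = 1. (Without the fault it would be 0.)

1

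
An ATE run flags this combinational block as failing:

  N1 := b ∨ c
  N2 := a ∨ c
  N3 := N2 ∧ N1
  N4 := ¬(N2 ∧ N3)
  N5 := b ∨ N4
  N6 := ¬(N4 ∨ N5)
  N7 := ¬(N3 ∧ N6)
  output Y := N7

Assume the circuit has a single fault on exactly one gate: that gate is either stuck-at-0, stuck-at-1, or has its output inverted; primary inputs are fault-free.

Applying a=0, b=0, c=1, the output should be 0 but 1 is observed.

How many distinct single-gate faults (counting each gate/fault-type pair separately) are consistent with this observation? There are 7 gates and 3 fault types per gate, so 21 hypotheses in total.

Fault-free: N1=1, N2=1, N3=1, N4=0, N5=0, N6=1, N7=0 → 0. Observed 1.
  N1: stuck-at-0, inverted output ✓; others ✗
  N2: stuck-at-0, inverted output ✓; others ✗
  N3: stuck-at-0, inverted output ✓; others ✗
  N4: stuck-at-1, inverted output ✓; others ✗
  N5: stuck-at-1, inverted output ✓; others ✗
  N6: stuck-at-0, inverted output ✓; others ✗
  N7: stuck-at-1, inverted output ✓; others ✗
Consistent faults: {N1 stuck-at-0, N1 inverted output, N2 stuck-at-0, N2 inverted output, N3 stuck-at-0, N3 inverted output, N4 stuck-at-1, N4 inverted output, N5 stuck-at-1, N5 inverted output, N6 stuck-at-0, N6 inverted output, N7 stuck-at-1, N7 inverted output} — 14 in all.

14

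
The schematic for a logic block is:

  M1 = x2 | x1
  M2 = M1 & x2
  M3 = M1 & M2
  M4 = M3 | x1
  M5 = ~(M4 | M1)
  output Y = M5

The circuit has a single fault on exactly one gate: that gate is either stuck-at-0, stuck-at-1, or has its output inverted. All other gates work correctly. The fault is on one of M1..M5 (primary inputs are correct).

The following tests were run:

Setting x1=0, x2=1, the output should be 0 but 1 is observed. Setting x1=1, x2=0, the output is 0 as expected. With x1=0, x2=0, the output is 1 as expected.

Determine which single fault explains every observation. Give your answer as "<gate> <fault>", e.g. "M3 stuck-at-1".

Fault-free values for test 1 (x1=0, x2=1): M1=1, M2=1, M3=1, M4=1, M5=0, giving Y=0. Observed 1.
Test 1: faults giving observed 1 are {M1 stuck-at-0, M1 inverted output, M5 stuck-at-1, M5 inverted output}.
Test 2 (x1=1, x2=0): fault-free M1=1, M2=0, M3=0, M4=1, M5=0 → 0; observed 0. Eliminates M5 stuck-at-1, M5 inverted output.
Test 3 (x1=0, x2=0): fault-free M1=0, M2=0, M3=0, M4=0, M5=1 → 1; observed 1. Eliminates M1 inverted output.
Only M1 stuck-at-0 is consistent with every test.

M1 stuck-at-0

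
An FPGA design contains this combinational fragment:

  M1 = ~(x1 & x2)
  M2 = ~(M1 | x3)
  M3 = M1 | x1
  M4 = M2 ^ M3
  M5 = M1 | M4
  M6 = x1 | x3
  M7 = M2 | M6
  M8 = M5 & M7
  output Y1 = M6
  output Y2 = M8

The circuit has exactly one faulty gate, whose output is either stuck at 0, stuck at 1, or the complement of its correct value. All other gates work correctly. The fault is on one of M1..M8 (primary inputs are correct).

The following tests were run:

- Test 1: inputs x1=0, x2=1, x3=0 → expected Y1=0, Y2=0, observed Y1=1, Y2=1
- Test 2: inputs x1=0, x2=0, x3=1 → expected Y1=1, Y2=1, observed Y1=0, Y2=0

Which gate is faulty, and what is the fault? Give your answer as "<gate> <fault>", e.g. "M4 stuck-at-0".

M6 inverted output

Fault-free values for test 1 (x1=0, x2=1, x3=0): M1=1, M2=0, M3=1, M4=1, M5=1, M6=0, M7=0, M8=0, giving Y1=0, Y2=0. Observed Y1=1, Y2=1.
Test 1: faults giving observed Y1=1, Y2=1 are {M6 stuck-at-1, M6 inverted output}.
Test 2 (x1=0, x2=0, x3=1): fault-free M1=1, M2=0, M3=1, M4=1, M5=1, M6=1, M7=1, M8=1 → Y1=1, Y2=1; observed Y1=0, Y2=0. Eliminates M6 stuck-at-1.
Only M6 inverted output is consistent with every test.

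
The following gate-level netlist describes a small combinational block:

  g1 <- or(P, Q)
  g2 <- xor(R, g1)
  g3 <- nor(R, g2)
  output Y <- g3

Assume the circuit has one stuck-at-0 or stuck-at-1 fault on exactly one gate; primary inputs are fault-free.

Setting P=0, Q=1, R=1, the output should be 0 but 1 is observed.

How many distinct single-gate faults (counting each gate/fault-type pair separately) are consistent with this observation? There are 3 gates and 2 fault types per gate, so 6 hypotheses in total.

1

Fault-free: g1=1, g2=0, g3=0 → 0. Observed 1.
  g1 stuck-at-0: output 0 ✗
  g1 stuck-at-1: output 0 ✗
  g2 stuck-at-0: output 0 ✗
  g2 stuck-at-1: output 0 ✗
  g3 stuck-at-0: output 0 ✗
  g3 stuck-at-1: output 1 ✓
Consistent faults: {g3 stuck-at-1} — 1 in all.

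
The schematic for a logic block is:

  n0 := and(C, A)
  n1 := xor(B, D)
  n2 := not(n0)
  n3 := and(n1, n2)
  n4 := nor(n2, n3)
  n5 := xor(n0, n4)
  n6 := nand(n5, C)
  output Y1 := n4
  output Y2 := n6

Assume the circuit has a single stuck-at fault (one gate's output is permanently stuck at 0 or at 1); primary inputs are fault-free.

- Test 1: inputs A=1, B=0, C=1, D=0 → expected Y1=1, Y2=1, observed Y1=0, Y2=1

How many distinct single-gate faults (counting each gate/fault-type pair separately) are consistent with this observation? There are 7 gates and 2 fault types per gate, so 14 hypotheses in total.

1

Fault-free: n0=1, n1=0, n2=0, n3=0, n4=1, n5=0, n6=1 → Y1=1, Y2=1. Observed Y1=0, Y2=1.
  n0 stuck-at-0: output Y1=0, Y2=1 ✓
  n0 stuck-at-1: output Y1=1, Y2=1 ✗
  n1 stuck-at-0: output Y1=1, Y2=1 ✗
  n1 stuck-at-1: output Y1=1, Y2=1 ✗
  n2 stuck-at-0: output Y1=1, Y2=1 ✗
  n2 stuck-at-1: output Y1=0, Y2=0 ✗
  n3 stuck-at-0: output Y1=1, Y2=1 ✗
  n3 stuck-at-1: output Y1=0, Y2=0 ✗
  n4 stuck-at-0: output Y1=0, Y2=0 ✗
  n4 stuck-at-1: output Y1=1, Y2=1 ✗
  n5 stuck-at-0: output Y1=1, Y2=1 ✗
  n5 stuck-at-1: output Y1=1, Y2=0 ✗
  n6 stuck-at-0: output Y1=1, Y2=0 ✗
  n6 stuck-at-1: output Y1=1, Y2=1 ✗
Consistent faults: {n0 stuck-at-0} — 1 in all.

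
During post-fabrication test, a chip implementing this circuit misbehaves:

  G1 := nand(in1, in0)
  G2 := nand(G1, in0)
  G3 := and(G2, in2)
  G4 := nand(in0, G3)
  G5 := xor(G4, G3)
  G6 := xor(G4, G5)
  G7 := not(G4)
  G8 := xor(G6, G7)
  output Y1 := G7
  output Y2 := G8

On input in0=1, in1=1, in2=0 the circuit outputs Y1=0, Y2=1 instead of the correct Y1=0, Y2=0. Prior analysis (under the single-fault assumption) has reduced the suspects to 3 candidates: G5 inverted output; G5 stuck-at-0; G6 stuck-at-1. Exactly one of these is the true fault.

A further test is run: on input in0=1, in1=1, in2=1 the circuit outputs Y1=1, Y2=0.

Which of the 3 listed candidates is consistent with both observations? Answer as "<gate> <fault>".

Evaluate each candidate on input in0=1, in1=1, in2=1:
  G5 inverted output: G1=0, G2=1, G3=1, G4=0, G5=0 [inverted output], G6=0, G7=1, G8=1 → Y1=1, Y2=1 — eliminated
  G5 stuck-at-0: G1=0, G2=1, G3=1, G4=0, G5=0 [stuck-at-0], G6=0, G7=1, G8=1 → Y1=1, Y2=1 — eliminated
  G6 stuck-at-1: G1=0, G2=1, G3=1, G4=0, G5=1, G6=1 [stuck-at-1], G7=1, G8=0 → Y1=1, Y2=0 — matches
Only G6 stuck-at-1 reproduces the observed Y1=1, Y2=0.

G6 stuck-at-1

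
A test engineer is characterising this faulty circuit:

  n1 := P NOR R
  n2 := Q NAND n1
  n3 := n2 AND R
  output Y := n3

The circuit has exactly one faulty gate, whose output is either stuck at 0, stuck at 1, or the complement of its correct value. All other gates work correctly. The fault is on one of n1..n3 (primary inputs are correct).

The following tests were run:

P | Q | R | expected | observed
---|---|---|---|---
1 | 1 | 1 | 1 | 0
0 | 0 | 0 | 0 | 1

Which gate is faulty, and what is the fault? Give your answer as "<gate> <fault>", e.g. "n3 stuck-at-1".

Fault-free values for test 1 (P=1, Q=1, R=1): n1=0, n2=1, n3=1, giving Y=1. Observed 0.
Test 1: faults giving observed 0 are {n1 stuck-at-1, n1 inverted output, n2 stuck-at-0, n2 inverted output, n3 stuck-at-0, n3 inverted output}.
Test 2 (P=0, Q=0, R=0): fault-free n1=1, n2=1, n3=0 → 0; observed 1. Eliminates n1 stuck-at-1, n1 inverted output, n2 stuck-at-0, n2 inverted output, n3 stuck-at-0.
Only n3 inverted output is consistent with every test.

n3 inverted output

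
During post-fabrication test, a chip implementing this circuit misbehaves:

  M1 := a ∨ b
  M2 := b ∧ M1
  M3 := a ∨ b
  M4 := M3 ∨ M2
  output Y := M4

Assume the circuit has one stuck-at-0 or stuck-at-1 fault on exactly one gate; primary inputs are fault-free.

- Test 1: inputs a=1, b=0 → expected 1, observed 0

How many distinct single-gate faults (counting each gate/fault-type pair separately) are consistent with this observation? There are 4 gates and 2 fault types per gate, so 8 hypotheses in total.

2

Fault-free: M1=1, M2=0, M3=1, M4=1 → 1. Observed 0.
  M1 stuck-at-0: output 1 ✗
  M1 stuck-at-1: output 1 ✗
  M2 stuck-at-0: output 1 ✗
  M2 stuck-at-1: output 1 ✗
  M3 stuck-at-0: output 0 ✓
  M3 stuck-at-1: output 1 ✗
  M4 stuck-at-0: output 0 ✓
  M4 stuck-at-1: output 1 ✗
Consistent faults: {M3 stuck-at-0, M4 stuck-at-0} — 2 in all.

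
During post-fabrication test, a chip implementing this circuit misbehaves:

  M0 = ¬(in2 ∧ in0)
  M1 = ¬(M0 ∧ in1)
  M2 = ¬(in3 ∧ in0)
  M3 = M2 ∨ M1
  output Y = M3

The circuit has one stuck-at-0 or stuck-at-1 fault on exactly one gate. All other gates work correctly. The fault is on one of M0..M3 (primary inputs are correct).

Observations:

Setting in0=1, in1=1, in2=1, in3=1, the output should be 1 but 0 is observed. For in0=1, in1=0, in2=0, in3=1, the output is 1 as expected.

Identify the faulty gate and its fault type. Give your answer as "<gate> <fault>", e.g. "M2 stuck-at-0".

Fault-free values for test 1 (in0=1, in1=1, in2=1, in3=1): M0=0, M1=1, M2=0, M3=1, giving Y=1. Observed 0.
Test 1: faults giving observed 0 are {M0 stuck-at-1, M1 stuck-at-0, M3 stuck-at-0}.
Test 2 (in0=1, in1=0, in2=0, in3=1): fault-free M0=1, M1=1, M2=0, M3=1 → 1; observed 1. Eliminates M1 stuck-at-0, M3 stuck-at-0.
Only M0 stuck-at-1 is consistent with every test.

M0 stuck-at-1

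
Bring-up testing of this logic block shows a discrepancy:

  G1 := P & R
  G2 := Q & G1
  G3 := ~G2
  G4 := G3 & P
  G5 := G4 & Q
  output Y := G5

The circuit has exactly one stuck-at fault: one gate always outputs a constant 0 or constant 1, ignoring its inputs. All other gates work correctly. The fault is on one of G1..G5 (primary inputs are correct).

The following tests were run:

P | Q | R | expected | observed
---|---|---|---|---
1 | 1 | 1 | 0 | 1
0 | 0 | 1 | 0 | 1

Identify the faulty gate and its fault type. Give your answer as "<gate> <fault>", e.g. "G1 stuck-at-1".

G5 stuck-at-1

Fault-free values for test 1 (P=1, Q=1, R=1): G1=1, G2=1, G3=0, G4=0, G5=0, giving Y=0. Observed 1.
Test 1: faults giving observed 1 are {G1 stuck-at-0, G2 stuck-at-0, G3 stuck-at-1, G4 stuck-at-1, G5 stuck-at-1}.
Test 2 (P=0, Q=0, R=1): fault-free G1=0, G2=0, G3=1, G4=0, G5=0 → 0; observed 1. Eliminates G1 stuck-at-0, G2 stuck-at-0, G3 stuck-at-1, G4 stuck-at-1.
Only G5 stuck-at-1 is consistent with every test.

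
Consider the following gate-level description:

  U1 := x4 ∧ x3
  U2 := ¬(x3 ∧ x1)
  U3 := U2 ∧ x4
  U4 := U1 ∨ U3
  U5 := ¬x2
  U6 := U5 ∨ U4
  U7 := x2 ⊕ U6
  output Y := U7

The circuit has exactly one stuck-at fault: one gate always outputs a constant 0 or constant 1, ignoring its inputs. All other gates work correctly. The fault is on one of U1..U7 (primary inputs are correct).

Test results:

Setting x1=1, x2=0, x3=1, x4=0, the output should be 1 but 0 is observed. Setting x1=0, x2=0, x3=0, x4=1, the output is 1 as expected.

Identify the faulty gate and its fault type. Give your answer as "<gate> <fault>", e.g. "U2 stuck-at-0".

U5 stuck-at-0

Fault-free values for test 1 (x1=1, x2=0, x3=1, x4=0): U1=0, U2=0, U3=0, U4=0, U5=1, U6=1, U7=1, giving Y=1. Observed 0.
Test 1: faults giving observed 0 are {U5 stuck-at-0, U6 stuck-at-0, U7 stuck-at-0}.
Test 2 (x1=0, x2=0, x3=0, x4=1): fault-free U1=0, U2=1, U3=1, U4=1, U5=1, U6=1, U7=1 → 1; observed 1. Eliminates U6 stuck-at-0, U7 stuck-at-0.
Only U5 stuck-at-0 is consistent with every test.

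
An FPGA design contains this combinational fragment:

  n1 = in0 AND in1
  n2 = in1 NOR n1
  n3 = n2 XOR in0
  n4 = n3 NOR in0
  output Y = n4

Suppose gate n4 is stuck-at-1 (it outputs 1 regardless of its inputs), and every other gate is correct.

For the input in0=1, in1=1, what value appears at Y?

Propagate with n4 forced: n1=1, n2=0, n3=1, n4=1 [stuck-at-1].
So Y = 1. (Without the fault it would be 0.)

1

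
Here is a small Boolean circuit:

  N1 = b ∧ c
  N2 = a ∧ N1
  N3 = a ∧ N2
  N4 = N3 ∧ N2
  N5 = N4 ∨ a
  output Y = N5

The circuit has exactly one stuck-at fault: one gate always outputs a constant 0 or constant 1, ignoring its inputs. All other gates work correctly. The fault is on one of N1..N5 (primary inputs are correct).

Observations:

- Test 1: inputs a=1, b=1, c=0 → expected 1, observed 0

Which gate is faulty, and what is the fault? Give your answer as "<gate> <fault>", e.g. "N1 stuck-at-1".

N5 stuck-at-0

Fault-free values for test 1 (a=1, b=1, c=0): N1=0, N2=0, N3=0, N4=0, N5=1, giving Y=1. Observed 0.
Test 1: faults giving observed 0 are {N5 stuck-at-0}.
Only N5 stuck-at-0 is consistent with every test.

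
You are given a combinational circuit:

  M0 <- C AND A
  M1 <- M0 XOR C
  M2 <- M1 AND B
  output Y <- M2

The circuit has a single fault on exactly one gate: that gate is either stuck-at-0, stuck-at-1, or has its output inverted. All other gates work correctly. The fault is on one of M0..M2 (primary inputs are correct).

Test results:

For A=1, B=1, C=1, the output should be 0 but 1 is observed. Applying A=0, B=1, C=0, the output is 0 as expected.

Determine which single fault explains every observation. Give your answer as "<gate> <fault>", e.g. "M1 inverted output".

Fault-free values for test 1 (A=1, B=1, C=1): M0=1, M1=0, M2=0, giving Y=0. Observed 1.
Test 1: faults giving observed 1 are {M0 stuck-at-0, M0 inverted output, M1 stuck-at-1, M1 inverted output, M2 stuck-at-1, M2 inverted output}.
Test 2 (A=0, B=1, C=0): fault-free M0=0, M1=0, M2=0 → 0; observed 0. Eliminates M0 inverted output, M1 stuck-at-1, M1 inverted output, M2 stuck-at-1, M2 inverted output.
Only M0 stuck-at-0 is consistent with every test.

M0 stuck-at-0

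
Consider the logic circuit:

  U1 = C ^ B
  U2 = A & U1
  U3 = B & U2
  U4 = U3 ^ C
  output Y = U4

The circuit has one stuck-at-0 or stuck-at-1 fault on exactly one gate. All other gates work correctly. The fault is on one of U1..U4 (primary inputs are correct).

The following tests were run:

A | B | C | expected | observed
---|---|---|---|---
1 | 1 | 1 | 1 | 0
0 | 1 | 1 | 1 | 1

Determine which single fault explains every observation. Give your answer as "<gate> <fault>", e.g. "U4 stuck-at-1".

Fault-free values for test 1 (A=1, B=1, C=1): U1=0, U2=0, U3=0, U4=1, giving Y=1. Observed 0.
Test 1: faults giving observed 0 are {U1 stuck-at-1, U2 stuck-at-1, U3 stuck-at-1, U4 stuck-at-0}.
Test 2 (A=0, B=1, C=1): fault-free U1=0, U2=0, U3=0, U4=1 → 1; observed 1. Eliminates U2 stuck-at-1, U3 stuck-at-1, U4 stuck-at-0.
Only U1 stuck-at-1 is consistent with every test.

U1 stuck-at-1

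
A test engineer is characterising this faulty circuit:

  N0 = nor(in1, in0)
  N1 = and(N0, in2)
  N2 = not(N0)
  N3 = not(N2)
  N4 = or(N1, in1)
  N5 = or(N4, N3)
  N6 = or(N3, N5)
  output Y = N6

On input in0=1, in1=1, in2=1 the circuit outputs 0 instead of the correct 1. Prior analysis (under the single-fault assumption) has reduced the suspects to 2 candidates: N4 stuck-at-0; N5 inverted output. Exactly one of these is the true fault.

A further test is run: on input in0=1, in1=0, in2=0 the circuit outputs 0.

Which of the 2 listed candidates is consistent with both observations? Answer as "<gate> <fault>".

N4 stuck-at-0

Evaluate each candidate on input in0=1, in1=0, in2=0:
  N4 stuck-at-0: N0=0, N1=0, N2=1, N3=0, N4=0 [stuck-at-0], N5=0, N6=0 → 0 — matches
  N5 inverted output: N0=0, N1=0, N2=1, N3=0, N4=0, N5=1 [inverted output], N6=1 → 1 — eliminated
Only N4 stuck-at-0 reproduces the observed 0.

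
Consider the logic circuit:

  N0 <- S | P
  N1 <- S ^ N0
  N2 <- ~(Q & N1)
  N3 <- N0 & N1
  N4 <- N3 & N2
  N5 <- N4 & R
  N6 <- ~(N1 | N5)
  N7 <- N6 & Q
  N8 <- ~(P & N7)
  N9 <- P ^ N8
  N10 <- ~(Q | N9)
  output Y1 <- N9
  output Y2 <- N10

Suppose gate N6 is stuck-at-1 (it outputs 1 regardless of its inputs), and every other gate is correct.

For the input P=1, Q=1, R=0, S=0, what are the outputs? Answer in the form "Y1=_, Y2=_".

Y1=1, Y2=0

Propagate with N6 forced: N0=1, N1=1, N2=0, N3=1, N4=0, N5=0, N6=1 [stuck-at-1], N7=1, N8=0, N9=1, N10=0.
So the outputs are Y1=1, Y2=0. (Without the fault they would be Y1=0, Y2=0.)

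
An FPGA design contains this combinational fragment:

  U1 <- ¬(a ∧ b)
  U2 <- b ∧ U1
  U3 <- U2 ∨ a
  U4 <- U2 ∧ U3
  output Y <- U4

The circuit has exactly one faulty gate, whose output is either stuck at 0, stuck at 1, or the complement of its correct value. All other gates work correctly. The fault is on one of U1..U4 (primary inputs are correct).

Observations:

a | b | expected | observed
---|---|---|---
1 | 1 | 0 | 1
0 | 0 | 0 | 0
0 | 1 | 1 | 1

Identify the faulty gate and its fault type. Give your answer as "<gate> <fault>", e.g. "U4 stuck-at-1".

Fault-free values for test 1 (a=1, b=1): U1=0, U2=0, U3=1, U4=0, giving Y=0. Observed 1.
Test 1: faults giving observed 1 are {U1 stuck-at-1, U1 inverted output, U2 stuck-at-1, U2 inverted output, U4 stuck-at-1, U4 inverted output}.
Test 2 (a=0, b=0): fault-free U1=1, U2=0, U3=0, U4=0 → 0; observed 0. Eliminates U2 stuck-at-1, U2 inverted output, U4 stuck-at-1, U4 inverted output.
Test 3 (a=0, b=1): fault-free U1=1, U2=1, U3=1, U4=1 → 1; observed 1. Eliminates U1 inverted output.
Only U1 stuck-at-1 is consistent with every test.

U1 stuck-at-1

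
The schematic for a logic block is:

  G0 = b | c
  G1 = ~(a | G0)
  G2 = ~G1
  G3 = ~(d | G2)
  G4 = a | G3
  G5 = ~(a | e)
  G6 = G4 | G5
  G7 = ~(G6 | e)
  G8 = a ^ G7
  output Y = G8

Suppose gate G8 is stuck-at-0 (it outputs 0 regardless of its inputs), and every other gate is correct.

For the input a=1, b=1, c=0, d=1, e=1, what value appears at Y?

Propagate with G8 forced: G0=1, G1=0, G2=1, G3=0, G4=1, G5=0, G6=1, G7=0, G8=0 [stuck-at-0].
So Y = 0. (Without the fault it would be 1.)

0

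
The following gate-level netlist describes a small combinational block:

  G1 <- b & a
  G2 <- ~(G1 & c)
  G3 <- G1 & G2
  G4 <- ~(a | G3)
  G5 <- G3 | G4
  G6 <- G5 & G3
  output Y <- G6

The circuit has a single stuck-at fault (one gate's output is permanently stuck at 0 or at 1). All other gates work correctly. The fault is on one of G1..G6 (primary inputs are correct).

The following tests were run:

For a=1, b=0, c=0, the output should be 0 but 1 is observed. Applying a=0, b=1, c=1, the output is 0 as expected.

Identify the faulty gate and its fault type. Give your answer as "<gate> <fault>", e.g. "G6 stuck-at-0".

Fault-free values for test 1 (a=1, b=0, c=0): G1=0, G2=1, G3=0, G4=0, G5=0, G6=0, giving Y=0. Observed 1.
Test 1: faults giving observed 1 are {G1 stuck-at-1, G3 stuck-at-1, G6 stuck-at-1}.
Test 2 (a=0, b=1, c=1): fault-free G1=0, G2=1, G3=0, G4=1, G5=1, G6=0 → 0; observed 0. Eliminates G3 stuck-at-1, G6 stuck-at-1.
Only G1 stuck-at-1 is consistent with every test.

G1 stuck-at-1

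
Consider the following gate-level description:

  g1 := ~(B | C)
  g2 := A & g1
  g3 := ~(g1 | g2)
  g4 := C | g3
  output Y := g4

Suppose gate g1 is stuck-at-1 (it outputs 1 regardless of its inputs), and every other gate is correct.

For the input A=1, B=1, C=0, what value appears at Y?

0

Propagate with g1 forced: g1=1 [stuck-at-1], g2=1, g3=0, g4=0.
So Y = 0. (Without the fault it would be 1.)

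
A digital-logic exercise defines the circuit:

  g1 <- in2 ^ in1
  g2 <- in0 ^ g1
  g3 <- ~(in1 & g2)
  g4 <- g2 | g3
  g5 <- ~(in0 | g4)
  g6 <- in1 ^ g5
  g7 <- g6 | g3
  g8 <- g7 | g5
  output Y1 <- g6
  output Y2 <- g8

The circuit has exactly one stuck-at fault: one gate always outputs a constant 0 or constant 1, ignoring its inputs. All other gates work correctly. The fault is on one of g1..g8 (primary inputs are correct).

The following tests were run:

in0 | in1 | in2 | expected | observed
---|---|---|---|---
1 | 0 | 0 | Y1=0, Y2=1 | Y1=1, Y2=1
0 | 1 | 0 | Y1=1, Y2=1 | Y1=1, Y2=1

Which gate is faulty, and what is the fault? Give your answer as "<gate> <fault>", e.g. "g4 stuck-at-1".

g6 stuck-at-1

Fault-free values for test 1 (in0=1, in1=0, in2=0): g1=0, g2=1, g3=1, g4=1, g5=0, g6=0, g7=1, g8=1, giving Y1=0, Y2=1. Observed Y1=1, Y2=1.
Test 1: faults giving observed Y1=1, Y2=1 are {g5 stuck-at-1, g6 stuck-at-1}.
Test 2 (in0=0, in1=1, in2=0): fault-free g1=1, g2=1, g3=0, g4=1, g5=0, g6=1, g7=1, g8=1 → Y1=1, Y2=1; observed Y1=1, Y2=1. Eliminates g5 stuck-at-1.
Only g6 stuck-at-1 is consistent with every test.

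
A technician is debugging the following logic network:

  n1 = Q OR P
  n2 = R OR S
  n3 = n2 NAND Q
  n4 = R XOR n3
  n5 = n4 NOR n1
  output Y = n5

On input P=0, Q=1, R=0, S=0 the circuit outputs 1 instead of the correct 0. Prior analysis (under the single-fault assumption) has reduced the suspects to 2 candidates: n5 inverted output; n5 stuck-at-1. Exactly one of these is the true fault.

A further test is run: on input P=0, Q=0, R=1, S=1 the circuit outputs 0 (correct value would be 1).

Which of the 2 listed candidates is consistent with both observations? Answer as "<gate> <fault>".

n5 inverted output

Evaluate each candidate on input P=0, Q=0, R=1, S=1:
  n5 inverted output: n1=0, n2=1, n3=1, n4=0, n5=0 [inverted output] → 0 — matches
  n5 stuck-at-1: n1=0, n2=1, n3=1, n4=0, n5=1 [stuck-at-1] → 1 — eliminated
Only n5 inverted output reproduces the observed 0.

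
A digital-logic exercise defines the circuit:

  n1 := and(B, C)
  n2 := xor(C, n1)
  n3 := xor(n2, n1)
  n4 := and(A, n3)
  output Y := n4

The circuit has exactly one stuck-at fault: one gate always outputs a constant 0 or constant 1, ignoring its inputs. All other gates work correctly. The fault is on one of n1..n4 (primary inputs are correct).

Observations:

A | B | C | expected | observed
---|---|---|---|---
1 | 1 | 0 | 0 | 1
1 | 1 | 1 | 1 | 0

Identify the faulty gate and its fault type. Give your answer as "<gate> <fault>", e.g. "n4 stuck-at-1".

n2 stuck-at-1

Fault-free values for test 1 (A=1, B=1, C=0): n1=0, n2=0, n3=0, n4=0, giving Y=0. Observed 1.
Test 1: faults giving observed 1 are {n2 stuck-at-1, n3 stuck-at-1, n4 stuck-at-1}.
Test 2 (A=1, B=1, C=1): fault-free n1=1, n2=0, n3=1, n4=1 → 1; observed 0. Eliminates n3 stuck-at-1, n4 stuck-at-1.
Only n2 stuck-at-1 is consistent with every test.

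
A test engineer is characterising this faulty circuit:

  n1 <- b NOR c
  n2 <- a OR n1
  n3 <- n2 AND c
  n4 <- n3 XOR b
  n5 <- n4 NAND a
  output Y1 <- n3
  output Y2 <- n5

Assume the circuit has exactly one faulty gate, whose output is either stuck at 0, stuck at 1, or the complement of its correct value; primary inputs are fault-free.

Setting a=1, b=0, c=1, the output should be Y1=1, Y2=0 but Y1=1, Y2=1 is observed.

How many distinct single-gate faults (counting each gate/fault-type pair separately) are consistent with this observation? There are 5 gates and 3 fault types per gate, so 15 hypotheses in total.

Fault-free: n1=0, n2=1, n3=1, n4=1, n5=0 → Y1=1, Y2=0. Observed Y1=1, Y2=1.
  n1: none of the 3 fault types match ✗
  n2: none of the 3 fault types match ✗
  n3: none of the 3 fault types match ✗
  n4: stuck-at-0, inverted output ✓; others ✗
  n5: stuck-at-1, inverted output ✓; others ✗
Consistent faults: {n4 stuck-at-0, n4 inverted output, n5 stuck-at-1, n5 inverted output} — 4 in all.

4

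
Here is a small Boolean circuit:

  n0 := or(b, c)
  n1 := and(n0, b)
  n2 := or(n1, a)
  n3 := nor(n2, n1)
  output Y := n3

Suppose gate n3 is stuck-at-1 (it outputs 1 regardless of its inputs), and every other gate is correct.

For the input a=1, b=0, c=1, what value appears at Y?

Propagate with n3 forced: n0=1, n1=0, n2=1, n3=1 [stuck-at-1].
So Y = 1. (Without the fault it would be 0.)

1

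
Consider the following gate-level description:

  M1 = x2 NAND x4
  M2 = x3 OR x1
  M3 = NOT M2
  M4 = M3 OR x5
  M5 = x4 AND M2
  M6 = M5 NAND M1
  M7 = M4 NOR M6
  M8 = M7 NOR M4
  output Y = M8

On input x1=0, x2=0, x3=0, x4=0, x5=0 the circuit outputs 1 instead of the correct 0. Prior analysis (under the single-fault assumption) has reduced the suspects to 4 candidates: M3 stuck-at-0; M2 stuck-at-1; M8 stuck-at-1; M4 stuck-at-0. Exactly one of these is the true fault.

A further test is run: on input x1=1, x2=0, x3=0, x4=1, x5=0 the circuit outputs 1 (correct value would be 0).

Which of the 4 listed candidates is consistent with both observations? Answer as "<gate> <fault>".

M8 stuck-at-1

Evaluate each candidate on input x1=1, x2=0, x3=0, x4=1, x5=0:
  M3 stuck-at-0: M1=1, M2=1, M3=0 [stuck-at-0], M4=0, M5=1, M6=0, M7=1, M8=0 → 0 — eliminated
  M2 stuck-at-1: M1=1, M2=1 [stuck-at-1], M3=0, M4=0, M5=1, M6=0, M7=1, M8=0 → 0 — eliminated
  M8 stuck-at-1: M1=1, M2=1, M3=0, M4=0, M5=1, M6=0, M7=1, M8=1 [stuck-at-1] → 1 — matches
  M4 stuck-at-0: M1=1, M2=1, M3=0, M4=0 [stuck-at-0], M5=1, M6=0, M7=1, M8=0 → 0 — eliminated
Only M8 stuck-at-1 reproduces the observed 1.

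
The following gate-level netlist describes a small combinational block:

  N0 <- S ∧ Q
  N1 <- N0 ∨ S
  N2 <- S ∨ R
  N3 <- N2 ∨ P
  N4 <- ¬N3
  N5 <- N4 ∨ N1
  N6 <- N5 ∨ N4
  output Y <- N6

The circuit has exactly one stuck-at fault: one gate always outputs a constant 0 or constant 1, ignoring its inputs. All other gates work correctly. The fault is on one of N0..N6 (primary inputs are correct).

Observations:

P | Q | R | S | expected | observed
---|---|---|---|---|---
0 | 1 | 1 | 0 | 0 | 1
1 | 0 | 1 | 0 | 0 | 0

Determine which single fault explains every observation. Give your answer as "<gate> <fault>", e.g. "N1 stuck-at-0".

N2 stuck-at-0

Fault-free values for test 1 (P=0, Q=1, R=1, S=0): N0=0, N1=0, N2=1, N3=1, N4=0, N5=0, N6=0, giving Y=0. Observed 1.
Test 1: faults giving observed 1 are {N0 stuck-at-1, N1 stuck-at-1, N2 stuck-at-0, N3 stuck-at-0, N4 stuck-at-1, N5 stuck-at-1, N6 stuck-at-1}.
Test 2 (P=1, Q=0, R=1, S=0): fault-free N0=0, N1=0, N2=1, N3=1, N4=0, N5=0, N6=0 → 0; observed 0. Eliminates N0 stuck-at-1, N1 stuck-at-1, N3 stuck-at-0, N4 stuck-at-1, N5 stuck-at-1, N6 stuck-at-1.
Only N2 stuck-at-0 is consistent with every test.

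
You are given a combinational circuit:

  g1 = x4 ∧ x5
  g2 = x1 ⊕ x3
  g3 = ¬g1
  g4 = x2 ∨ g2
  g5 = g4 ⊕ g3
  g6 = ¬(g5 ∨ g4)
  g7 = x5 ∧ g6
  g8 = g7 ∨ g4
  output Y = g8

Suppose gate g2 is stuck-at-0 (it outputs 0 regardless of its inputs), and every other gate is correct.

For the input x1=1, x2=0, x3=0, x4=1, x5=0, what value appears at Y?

Propagate with g2 forced: g1=0, g2=0 [stuck-at-0], g3=1, g4=0, g5=1, g6=0, g7=0, g8=0.
So Y = 0. (Without the fault it would be 1.)

0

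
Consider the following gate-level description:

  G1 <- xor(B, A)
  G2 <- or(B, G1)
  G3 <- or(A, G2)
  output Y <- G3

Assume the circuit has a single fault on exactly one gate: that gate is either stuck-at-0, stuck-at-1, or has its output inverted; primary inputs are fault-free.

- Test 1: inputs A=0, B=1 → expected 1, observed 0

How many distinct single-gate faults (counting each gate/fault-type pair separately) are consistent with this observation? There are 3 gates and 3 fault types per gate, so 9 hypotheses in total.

Fault-free: G1=1, G2=1, G3=1 → 1. Observed 0.
  G1 stuck-at-0: output 1 ✗
  G1 stuck-at-1: output 1 ✗
  G1 inverted output: output 1 ✗
  G2 stuck-at-0: output 0 ✓
  G2 stuck-at-1: output 1 ✗
  G2 inverted output: output 0 ✓
  G3 stuck-at-0: output 0 ✓
  G3 stuck-at-1: output 1 ✗
  G3 inverted output: output 0 ✓
Consistent faults: {G2 stuck-at-0, G2 inverted output, G3 stuck-at-0, G3 inverted output} — 4 in all.

4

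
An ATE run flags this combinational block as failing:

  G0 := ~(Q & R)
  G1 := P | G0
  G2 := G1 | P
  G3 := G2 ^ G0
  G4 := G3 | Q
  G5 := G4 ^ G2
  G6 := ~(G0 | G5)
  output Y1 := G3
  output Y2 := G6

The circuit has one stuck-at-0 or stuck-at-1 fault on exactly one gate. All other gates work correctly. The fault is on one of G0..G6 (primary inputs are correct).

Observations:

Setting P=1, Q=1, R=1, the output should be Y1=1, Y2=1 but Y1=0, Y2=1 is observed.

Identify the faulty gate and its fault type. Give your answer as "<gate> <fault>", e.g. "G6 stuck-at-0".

G3 stuck-at-0

Fault-free values for test 1 (P=1, Q=1, R=1): G0=0, G1=1, G2=1, G3=1, G4=1, G5=0, G6=1, giving Y1=1, Y2=1. Observed Y1=0, Y2=1.
Test 1: faults giving observed Y1=0, Y2=1 are {G3 stuck-at-0}.
Only G3 stuck-at-0 is consistent with every test.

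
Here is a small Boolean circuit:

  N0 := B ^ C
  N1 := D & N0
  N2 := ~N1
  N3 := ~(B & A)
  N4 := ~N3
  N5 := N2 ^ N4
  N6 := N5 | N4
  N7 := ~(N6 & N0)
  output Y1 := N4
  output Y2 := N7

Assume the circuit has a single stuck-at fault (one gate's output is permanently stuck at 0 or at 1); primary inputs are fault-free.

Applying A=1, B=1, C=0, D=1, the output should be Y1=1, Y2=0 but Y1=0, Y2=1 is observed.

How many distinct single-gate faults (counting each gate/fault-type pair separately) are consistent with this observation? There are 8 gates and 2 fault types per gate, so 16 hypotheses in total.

Fault-free: N0=1, N1=1, N2=0, N3=0, N4=1, N5=1, N6=1, N7=0 → Y1=1, Y2=0. Observed Y1=0, Y2=1.
  N0: none of the 2 fault types match ✗
  N1: none of the 2 fault types match ✗
  N2: none of the 2 fault types match ✗
  N3: stuck-at-1 ✓; others ✗
  N4: stuck-at-0 ✓; others ✗
  N5: none of the 2 fault types match ✗
  N6: none of the 2 fault types match ✗
  N7: none of the 2 fault types match ✗
Consistent faults: {N3 stuck-at-1, N4 stuck-at-0} — 2 in all.

2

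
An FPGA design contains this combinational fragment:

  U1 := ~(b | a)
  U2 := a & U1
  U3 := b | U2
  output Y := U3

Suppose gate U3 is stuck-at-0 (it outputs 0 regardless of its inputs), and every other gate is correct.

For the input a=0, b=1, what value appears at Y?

Propagate with U3 forced: U1=0, U2=0, U3=0 [stuck-at-0].
So Y = 0. (Without the fault it would be 1.)

0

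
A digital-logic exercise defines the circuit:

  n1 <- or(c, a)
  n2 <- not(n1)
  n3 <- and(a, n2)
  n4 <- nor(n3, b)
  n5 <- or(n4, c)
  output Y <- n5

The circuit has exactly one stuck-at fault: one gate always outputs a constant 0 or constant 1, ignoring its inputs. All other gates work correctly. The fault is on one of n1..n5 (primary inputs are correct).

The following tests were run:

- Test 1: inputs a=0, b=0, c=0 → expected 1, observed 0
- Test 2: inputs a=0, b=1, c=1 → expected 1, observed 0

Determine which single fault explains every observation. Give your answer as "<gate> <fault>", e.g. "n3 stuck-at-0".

n5 stuck-at-0

Fault-free values for test 1 (a=0, b=0, c=0): n1=0, n2=1, n3=0, n4=1, n5=1, giving Y=1. Observed 0.
Test 1: faults giving observed 0 are {n3 stuck-at-1, n4 stuck-at-0, n5 stuck-at-0}.
Test 2 (a=0, b=1, c=1): fault-free n1=1, n2=0, n3=0, n4=0, n5=1 → 1; observed 0. Eliminates n3 stuck-at-1, n4 stuck-at-0.
Only n5 stuck-at-0 is consistent with every test.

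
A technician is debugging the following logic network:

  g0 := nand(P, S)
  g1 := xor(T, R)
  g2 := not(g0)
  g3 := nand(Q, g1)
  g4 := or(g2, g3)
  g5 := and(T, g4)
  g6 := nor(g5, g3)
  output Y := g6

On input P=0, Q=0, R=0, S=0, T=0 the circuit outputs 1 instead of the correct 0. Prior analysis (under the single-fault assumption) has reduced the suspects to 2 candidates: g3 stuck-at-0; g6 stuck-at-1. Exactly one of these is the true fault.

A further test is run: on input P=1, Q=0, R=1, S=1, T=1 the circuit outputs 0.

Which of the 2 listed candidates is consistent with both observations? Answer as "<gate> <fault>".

Evaluate each candidate on input P=1, Q=0, R=1, S=1, T=1:
  g3 stuck-at-0: g0=0, g1=0, g2=1, g3=0 [stuck-at-0], g4=1, g5=1, g6=0 → 0 — matches
  g6 stuck-at-1: g0=0, g1=0, g2=1, g3=1, g4=1, g5=1, g6=1 [stuck-at-1] → 1 — eliminated
Only g3 stuck-at-0 reproduces the observed 0.

g3 stuck-at-0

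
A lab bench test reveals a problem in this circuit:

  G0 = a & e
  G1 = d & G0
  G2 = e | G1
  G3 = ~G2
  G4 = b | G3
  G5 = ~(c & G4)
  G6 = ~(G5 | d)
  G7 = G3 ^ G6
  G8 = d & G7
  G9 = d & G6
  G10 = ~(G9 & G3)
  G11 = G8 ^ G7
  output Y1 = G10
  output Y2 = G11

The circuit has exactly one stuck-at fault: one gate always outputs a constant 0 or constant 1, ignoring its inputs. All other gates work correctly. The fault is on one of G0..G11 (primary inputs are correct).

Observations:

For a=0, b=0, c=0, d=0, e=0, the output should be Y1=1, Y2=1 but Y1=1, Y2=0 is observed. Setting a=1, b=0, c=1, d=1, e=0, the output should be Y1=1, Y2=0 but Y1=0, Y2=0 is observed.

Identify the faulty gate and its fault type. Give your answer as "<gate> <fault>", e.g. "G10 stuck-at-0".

Fault-free values for test 1 (a=0, b=0, c=0, d=0, e=0): G0=0, G1=0, G2=0, G3=1, G4=1, G5=1, G6=0, G7=1, G8=0, G9=0, G10=1, G11=1, giving Y1=1, Y2=1. Observed Y1=1, Y2=0.
Test 1: faults giving observed Y1=1, Y2=0 are {G1 stuck-at-1, G2 stuck-at-1, G3 stuck-at-0, G5 stuck-at-0, G6 stuck-at-1, G7 stuck-at-0, G8 stuck-at-1, G11 stuck-at-0}.
Test 2 (a=1, b=0, c=1, d=1, e=0): fault-free G0=0, G1=0, G2=0, G3=1, G4=1, G5=0, G6=0, G7=1, G8=1, G9=0, G10=1, G11=0 → Y1=1, Y2=0; observed Y1=0, Y2=0. Eliminates G1 stuck-at-1, G2 stuck-at-1, G3 stuck-at-0, G5 stuck-at-0, G7 stuck-at-0, G8 stuck-at-1, G11 stuck-at-0.
Only G6 stuck-at-1 is consistent with every test.

G6 stuck-at-1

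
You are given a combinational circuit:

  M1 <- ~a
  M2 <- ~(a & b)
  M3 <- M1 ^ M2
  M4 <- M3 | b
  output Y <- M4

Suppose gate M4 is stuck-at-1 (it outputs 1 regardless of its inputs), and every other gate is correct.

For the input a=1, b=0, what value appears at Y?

Propagate with M4 forced: M1=0, M2=1, M3=1, M4=1 [stuck-at-1].
So Y = 1. (Same as the fault-free value — the fault is masked on this input.)

1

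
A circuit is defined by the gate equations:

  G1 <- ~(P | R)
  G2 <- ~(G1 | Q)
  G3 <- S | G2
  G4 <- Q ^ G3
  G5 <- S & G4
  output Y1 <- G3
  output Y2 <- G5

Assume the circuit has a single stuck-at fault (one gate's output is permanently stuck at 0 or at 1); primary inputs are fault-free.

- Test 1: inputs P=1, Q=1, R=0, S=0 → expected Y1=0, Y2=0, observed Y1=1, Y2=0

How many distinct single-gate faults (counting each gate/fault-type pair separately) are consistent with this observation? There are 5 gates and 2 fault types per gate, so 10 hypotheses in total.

Fault-free: G1=0, G2=0, G3=0, G4=1, G5=0 → Y1=0, Y2=0. Observed Y1=1, Y2=0.
  G1 stuck-at-0: output Y1=0, Y2=0 ✗
  G1 stuck-at-1: output Y1=0, Y2=0 ✗
  G2 stuck-at-0: output Y1=0, Y2=0 ✗
  G2 stuck-at-1: output Y1=1, Y2=0 ✓
  G3 stuck-at-0: output Y1=0, Y2=0 ✗
  G3 stuck-at-1: output Y1=1, Y2=0 ✓
  G4 stuck-at-0: output Y1=0, Y2=0 ✗
  G4 stuck-at-1: output Y1=0, Y2=0 ✗
  G5 stuck-at-0: output Y1=0, Y2=0 ✗
  G5 stuck-at-1: output Y1=0, Y2=1 ✗
Consistent faults: {G2 stuck-at-1, G3 stuck-at-1} — 2 in all.

2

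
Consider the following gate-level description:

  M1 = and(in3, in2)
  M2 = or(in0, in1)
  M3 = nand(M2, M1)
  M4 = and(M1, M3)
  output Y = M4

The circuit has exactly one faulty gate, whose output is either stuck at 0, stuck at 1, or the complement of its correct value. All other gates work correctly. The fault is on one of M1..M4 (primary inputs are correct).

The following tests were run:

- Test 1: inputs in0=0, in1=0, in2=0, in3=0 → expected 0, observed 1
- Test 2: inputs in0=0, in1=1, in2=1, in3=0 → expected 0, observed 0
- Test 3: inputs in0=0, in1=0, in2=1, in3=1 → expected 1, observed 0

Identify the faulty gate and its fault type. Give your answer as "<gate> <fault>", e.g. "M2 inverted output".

Fault-free values for test 1 (in0=0, in1=0, in2=0, in3=0): M1=0, M2=0, M3=1, M4=0, giving Y=0. Observed 1.
Test 1: faults giving observed 1 are {M1 stuck-at-1, M1 inverted output, M4 stuck-at-1, M4 inverted output}.
Test 2 (in0=0, in1=1, in2=1, in3=0): fault-free M1=0, M2=1, M3=1, M4=0 → 0; observed 0. Eliminates M4 stuck-at-1, M4 inverted output.
Test 3 (in0=0, in1=0, in2=1, in3=1): fault-free M1=1, M2=0, M3=1, M4=1 → 1; observed 0. Eliminates M1 stuck-at-1.
Only M1 inverted output is consistent with every test.

M1 inverted output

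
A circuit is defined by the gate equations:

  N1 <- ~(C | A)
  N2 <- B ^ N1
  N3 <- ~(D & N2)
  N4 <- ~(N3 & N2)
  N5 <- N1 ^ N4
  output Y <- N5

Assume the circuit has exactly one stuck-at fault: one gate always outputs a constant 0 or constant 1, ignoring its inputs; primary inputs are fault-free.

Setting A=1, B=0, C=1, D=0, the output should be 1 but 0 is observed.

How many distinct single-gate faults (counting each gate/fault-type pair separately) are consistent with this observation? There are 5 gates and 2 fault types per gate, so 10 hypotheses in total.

Fault-free: N1=0, N2=0, N3=1, N4=1, N5=1 → 1. Observed 0.
  N1 stuck-at-0: output 1 ✗
  N1 stuck-at-1: output 1 ✗
  N2 stuck-at-0: output 1 ✗
  N2 stuck-at-1: output 0 ✓
  N3 stuck-at-0: output 1 ✗
  N3 stuck-at-1: output 1 ✗
  N4 stuck-at-0: output 0 ✓
  N4 stuck-at-1: output 1 ✗
  N5 stuck-at-0: output 0 ✓
  N5 stuck-at-1: output 1 ✗
Consistent faults: {N2 stuck-at-1, N4 stuck-at-0, N5 stuck-at-0} — 3 in all.

3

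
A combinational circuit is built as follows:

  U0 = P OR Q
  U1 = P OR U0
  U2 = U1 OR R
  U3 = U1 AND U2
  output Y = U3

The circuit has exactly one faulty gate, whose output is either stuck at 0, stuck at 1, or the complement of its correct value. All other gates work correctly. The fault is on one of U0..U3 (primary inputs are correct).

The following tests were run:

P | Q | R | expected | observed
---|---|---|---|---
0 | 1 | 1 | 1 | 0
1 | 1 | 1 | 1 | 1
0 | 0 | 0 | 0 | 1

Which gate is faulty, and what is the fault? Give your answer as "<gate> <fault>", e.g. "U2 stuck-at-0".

Fault-free values for test 1 (P=0, Q=1, R=1): U0=1, U1=1, U2=1, U3=1, giving Y=1. Observed 0.
Test 1: faults giving observed 0 are {U0 stuck-at-0, U0 inverted output, U1 stuck-at-0, U1 inverted output, U2 stuck-at-0, U2 inverted output, U3 stuck-at-0, U3 inverted output}.
Test 2 (P=1, Q=1, R=1): fault-free U0=1, U1=1, U2=1, U3=1 → 1; observed 1. Eliminates U1 stuck-at-0, U1 inverted output, U2 stuck-at-0, U2 inverted output, U3 stuck-at-0, U3 inverted output.
Test 3 (P=0, Q=0, R=0): fault-free U0=0, U1=0, U2=0, U3=0 → 0; observed 1. Eliminates U0 stuck-at-0.
Only U0 inverted output is consistent with every test.

U0 inverted output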